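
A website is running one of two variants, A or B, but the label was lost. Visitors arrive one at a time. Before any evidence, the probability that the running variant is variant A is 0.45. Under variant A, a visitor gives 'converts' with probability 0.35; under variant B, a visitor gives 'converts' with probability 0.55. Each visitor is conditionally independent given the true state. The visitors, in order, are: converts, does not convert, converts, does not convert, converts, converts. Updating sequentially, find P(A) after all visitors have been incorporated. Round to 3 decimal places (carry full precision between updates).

0.219

Apply Bayes' rule sequentially, carrying P(A) forward.
After 'converts': P(A) = 0.35·0.4500 / (0.35·0.4500 + 0.55·0.5500) ≈ 0.3424
After 'does not convert': P(A) = 0.65·0.3424 / (0.65·0.3424 + 0.45·0.6576) ≈ 0.4292
After 'converts': P(A) = 0.35·0.4292 / (0.35·0.4292 + 0.55·0.5708) ≈ 0.3237
After 'does not convert': P(A) = 0.65·0.3237 / (0.65·0.3237 + 0.45·0.6763) ≈ 0.4087
After 'converts': P(A) = 0.35·0.4087 / (0.35·0.4087 + 0.55·0.5913) ≈ 0.3055
After 'converts': P(A) = 0.35·0.3055 / (0.35·0.3055 + 0.55·0.6945) ≈ 0.2187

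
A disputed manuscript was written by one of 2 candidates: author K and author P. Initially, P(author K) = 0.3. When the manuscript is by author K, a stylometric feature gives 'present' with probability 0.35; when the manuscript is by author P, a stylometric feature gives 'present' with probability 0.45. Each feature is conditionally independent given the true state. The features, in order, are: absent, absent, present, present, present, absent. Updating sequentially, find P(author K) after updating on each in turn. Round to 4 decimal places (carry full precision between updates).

0.2497

After 'absent': P(author K) = 0.65·0.3000 / (0.65·0.3000 + 0.55·0.7000) ≈ 0.3362
After 'absent': P(author K) = 0.65·0.3362 / (0.65·0.3362 + 0.55·0.6638) ≈ 0.3744
After 'present': P(author K) = 0.35·0.3744 / (0.35·0.3744 + 0.45·0.6256) ≈ 0.3177
After 'present': P(author K) = 0.35·0.3177 / (0.35·0.3177 + 0.45·0.6823) ≈ 0.2658
After 'present': P(author K) = 0.35·0.2658 / (0.35·0.2658 + 0.45·0.7342) ≈ 0.2197
After 'absent': P(author K) = 0.65·0.2197 / (0.65·0.2197 + 0.55·0.7803) ≈ 0.2497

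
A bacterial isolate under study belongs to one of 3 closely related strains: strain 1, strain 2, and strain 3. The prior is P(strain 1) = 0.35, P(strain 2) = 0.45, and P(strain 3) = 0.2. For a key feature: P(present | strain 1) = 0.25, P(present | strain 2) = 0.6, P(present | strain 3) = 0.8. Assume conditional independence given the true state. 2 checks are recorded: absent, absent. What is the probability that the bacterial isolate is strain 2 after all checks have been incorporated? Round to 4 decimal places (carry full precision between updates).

After 'absent': normaliser = 0.75·0.3500 + 0.4·0.4500 + 0.2·0.2000; P(strain 1) ≈ 0.5440, P(strain 2) ≈ 0.3731, P(strain 3) ≈ 0.0829
After 'absent': normaliser = 0.75·0.5440 + 0.4·0.3731 + 0.2·0.0829; P(strain 1) ≈ 0.7111, P(strain 2) ≈ 0.2600, P(strain 3) ≈ 0.0289

0.2600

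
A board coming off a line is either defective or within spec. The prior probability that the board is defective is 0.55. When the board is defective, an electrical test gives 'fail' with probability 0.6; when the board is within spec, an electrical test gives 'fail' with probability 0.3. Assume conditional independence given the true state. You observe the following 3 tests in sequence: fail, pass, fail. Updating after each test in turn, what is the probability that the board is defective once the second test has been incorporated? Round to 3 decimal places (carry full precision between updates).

0.583

Each posterior becomes the prior for the next update.
After 'fail': P(defective) = 0.6·0.5500 / (0.6·0.5500 + 0.3·0.4500) ≈ 0.7097
After 'pass': P(defective) = 0.4·0.7097 / (0.4·0.7097 + 0.7·0.2903) ≈ 0.5828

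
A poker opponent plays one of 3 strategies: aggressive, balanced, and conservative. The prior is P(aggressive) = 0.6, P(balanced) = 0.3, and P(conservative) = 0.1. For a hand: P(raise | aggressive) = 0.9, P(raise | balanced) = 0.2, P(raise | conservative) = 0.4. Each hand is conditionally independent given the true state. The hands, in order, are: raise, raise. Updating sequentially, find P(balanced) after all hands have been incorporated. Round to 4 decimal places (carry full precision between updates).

0.0233

After 'raise': normaliser = 0.9·0.6000 + 0.2·0.3000 + 0.4·0.1000; P(aggressive) ≈ 0.8438, P(balanced) ≈ 0.0938, P(conservative) ≈ 0.0625
After 'raise': normaliser = 0.9·0.8438 + 0.2·0.0938 + 0.4·0.0625; P(aggressive) ≈ 0.9455, P(balanced) ≈ 0.0233, P(conservative) ≈ 0.0311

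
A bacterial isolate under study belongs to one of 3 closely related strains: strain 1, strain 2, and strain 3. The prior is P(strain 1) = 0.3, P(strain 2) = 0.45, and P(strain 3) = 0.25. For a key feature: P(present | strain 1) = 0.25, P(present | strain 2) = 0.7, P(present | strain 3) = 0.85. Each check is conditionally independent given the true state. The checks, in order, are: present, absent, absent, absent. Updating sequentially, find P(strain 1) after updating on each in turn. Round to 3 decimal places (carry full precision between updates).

Apply Bayes' rule sequentially, carrying P(strain 1) forward.
After 'present': normaliser = 0.25·0.3000 + 0.7·0.4500 + 0.85·0.2500; P(strain 1) ≈ 0.1245, P(strain 2) ≈ 0.5228, P(strain 3) ≈ 0.3527
After 'absent': normaliser = 0.75·0.1245 + 0.3·0.5228 + 0.15·0.3527; P(strain 1) ≈ 0.3080, P(strain 2) ≈ 0.5175, P(strain 3) ≈ 0.1745
After 'absent': normaliser = 0.75·0.3080 + 0.3·0.5175 + 0.15·0.1745; P(strain 1) ≈ 0.5601, P(strain 2) ≈ 0.3764, P(strain 3) ≈ 0.0635
After 'absent': normaliser = 0.75·0.5601 + 0.3·0.3764 + 0.15·0.0635; P(strain 1) ≈ 0.7743, P(strain 2) ≈ 0.2081, P(strain 3) ≈ 0.0176

0.774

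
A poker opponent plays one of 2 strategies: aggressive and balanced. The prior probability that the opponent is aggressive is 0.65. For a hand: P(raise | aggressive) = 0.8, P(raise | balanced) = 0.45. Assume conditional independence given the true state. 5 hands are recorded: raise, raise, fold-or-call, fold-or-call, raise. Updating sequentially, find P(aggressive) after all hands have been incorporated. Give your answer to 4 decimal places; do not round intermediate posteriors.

Each posterior becomes the prior for the next update.
After 'raise': P(aggressive) = 0.8·0.6500 / (0.8·0.6500 + 0.45·0.3500) ≈ 0.7675
After 'raise': P(aggressive) = 0.8·0.7675 / (0.8·0.7675 + 0.45·0.2325) ≈ 0.8544
After 'fold-or-call': P(aggressive) = 0.2·0.8544 / (0.2·0.8544 + 0.55·0.1456) ≈ 0.6810
After 'fold-or-call': P(aggressive) = 0.2·0.6810 / (0.2·0.6810 + 0.55·0.3190) ≈ 0.4370
After 'raise': P(aggressive) = 0.8·0.4370 / (0.8·0.4370 + 0.45·0.5630) ≈ 0.5798

0.5798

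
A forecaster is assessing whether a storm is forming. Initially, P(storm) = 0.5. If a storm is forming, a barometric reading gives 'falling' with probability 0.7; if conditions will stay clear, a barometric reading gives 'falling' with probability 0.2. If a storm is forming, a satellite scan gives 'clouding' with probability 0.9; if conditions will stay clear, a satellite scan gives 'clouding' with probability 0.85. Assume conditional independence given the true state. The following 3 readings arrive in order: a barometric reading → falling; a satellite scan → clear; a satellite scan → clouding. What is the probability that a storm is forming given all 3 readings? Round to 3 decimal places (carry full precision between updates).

After a barometric reading='falling': P(storm) = 0.7·0.5000 / (0.7·0.5000 + 0.2·0.5000) ≈ 0.7778
After a satellite scan='clear': P(storm) = 0.1·0.7778 / (0.1·0.7778 + 0.15·0.2222) ≈ 0.7000
After a satellite scan='clouding': P(storm) = 0.9·0.7000 / (0.9·0.7000 + 0.85·0.3000) ≈ 0.7119

0.712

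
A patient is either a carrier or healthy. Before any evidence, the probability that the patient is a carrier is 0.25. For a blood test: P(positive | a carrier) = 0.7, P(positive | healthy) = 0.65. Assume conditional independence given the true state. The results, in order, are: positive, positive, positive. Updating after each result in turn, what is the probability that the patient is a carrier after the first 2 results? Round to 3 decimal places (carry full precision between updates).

Apply Bayes' rule sequentially, carrying P(carrier) forward.
After 'positive': P(carrier) = 0.7·0.2500 / (0.7·0.2500 + 0.65·0.7500) ≈ 0.2642
After 'positive': P(carrier) = 0.7·0.2642 / (0.7·0.2642 + 0.65·0.7358) ≈ 0.2788

0.279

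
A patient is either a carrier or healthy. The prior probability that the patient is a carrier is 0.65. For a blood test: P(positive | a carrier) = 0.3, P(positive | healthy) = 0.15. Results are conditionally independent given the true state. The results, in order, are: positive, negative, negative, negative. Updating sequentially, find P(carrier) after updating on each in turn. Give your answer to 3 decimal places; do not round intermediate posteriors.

After 'positive': P(carrier) = 0.3·0.6500 / (0.3·0.6500 + 0.15·0.3500) ≈ 0.7879
After 'negative': P(carrier) = 0.7·0.7879 / (0.7·0.7879 + 0.85·0.2121) ≈ 0.7536
After 'negative': P(carrier) = 0.7·0.7536 / (0.7·0.7536 + 0.85·0.2464) ≈ 0.7158
After 'negative': P(carrier) = 0.7·0.7158 / (0.7·0.7158 + 0.85·0.2842) ≈ 0.6747

0.675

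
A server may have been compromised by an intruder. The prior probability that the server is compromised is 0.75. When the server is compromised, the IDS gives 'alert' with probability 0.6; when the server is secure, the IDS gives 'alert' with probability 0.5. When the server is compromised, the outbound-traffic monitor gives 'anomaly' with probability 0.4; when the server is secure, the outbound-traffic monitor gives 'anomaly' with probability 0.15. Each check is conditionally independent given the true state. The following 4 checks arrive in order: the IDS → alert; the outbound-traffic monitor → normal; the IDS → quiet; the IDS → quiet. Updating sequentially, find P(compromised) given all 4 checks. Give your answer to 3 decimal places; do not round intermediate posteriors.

After the IDS='alert': P(compromised) = 0.6·0.7500 / (0.6·0.7500 + 0.5·0.2500) ≈ 0.7826
After the outbound-traffic monitor='normal': P(compromised) = 0.6·0.7826 / (0.6·0.7826 + 0.85·0.2174) ≈ 0.7176
After the IDS='quiet': P(compromised) = 0.4·0.7176 / (0.4·0.7176 + 0.5·0.2824) ≈ 0.6703
After the IDS='quiet': P(compromised) = 0.4·0.6703 / (0.4·0.6703 + 0.5·0.3297) ≈ 0.6192

0.619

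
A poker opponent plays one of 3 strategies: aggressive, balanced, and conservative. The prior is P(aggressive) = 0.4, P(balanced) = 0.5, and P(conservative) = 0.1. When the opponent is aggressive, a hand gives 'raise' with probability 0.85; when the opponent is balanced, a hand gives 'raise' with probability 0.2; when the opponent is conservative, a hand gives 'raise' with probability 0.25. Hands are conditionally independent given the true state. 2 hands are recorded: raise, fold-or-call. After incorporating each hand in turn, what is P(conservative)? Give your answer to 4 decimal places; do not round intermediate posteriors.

0.1252

After 'raise': normaliser = 0.85·0.4000 + 0.2·0.5000 + 0.25·0.1000; P(aggressive) ≈ 0.7312, P(balanced) ≈ 0.2151, P(conservative) ≈ 0.0538
After 'fold-or-call': normaliser = 0.15·0.7312 + 0.8·0.2151 + 0.75·0.0538; P(aggressive) ≈ 0.3406, P(balanced) ≈ 0.5342, P(conservative) ≈ 0.1252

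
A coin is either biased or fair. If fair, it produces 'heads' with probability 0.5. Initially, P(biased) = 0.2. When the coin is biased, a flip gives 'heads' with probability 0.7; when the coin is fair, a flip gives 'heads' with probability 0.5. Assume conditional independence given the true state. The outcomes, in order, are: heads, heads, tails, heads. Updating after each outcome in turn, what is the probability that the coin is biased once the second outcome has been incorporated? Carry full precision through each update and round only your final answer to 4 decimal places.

0.3289

After 'heads': P(biased) = 0.7·0.2000 / (0.7·0.2000 + 0.5·0.8000) ≈ 0.2593
After 'heads': P(biased) = 0.7·0.2593 / (0.7·0.2593 + 0.5·0.7407) ≈ 0.3289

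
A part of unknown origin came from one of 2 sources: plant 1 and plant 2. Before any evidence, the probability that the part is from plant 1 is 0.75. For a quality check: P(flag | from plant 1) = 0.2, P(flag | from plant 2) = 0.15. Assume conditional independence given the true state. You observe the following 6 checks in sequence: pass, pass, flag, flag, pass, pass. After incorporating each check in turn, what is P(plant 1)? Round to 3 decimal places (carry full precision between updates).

Each posterior becomes the prior for the next update.
After 'pass': P(plant 1) = 0.8·0.7500 / (0.8·0.7500 + 0.85·0.2500) ≈ 0.7385
After 'pass': P(plant 1) = 0.8·0.7385 / (0.8·0.7385 + 0.85·0.2615) ≈ 0.7266
After 'flag': P(plant 1) = 0.2·0.7266 / (0.2·0.7266 + 0.15·0.2734) ≈ 0.7799
After 'flag': P(plant 1) = 0.2·0.7799 / (0.2·0.7799 + 0.15·0.2201) ≈ 0.8253
After 'pass': P(plant 1) = 0.8·0.8253 / (0.8·0.8253 + 0.85·0.1747) ≈ 0.8164
After 'pass': P(plant 1) = 0.8·0.8164 / (0.8·0.8164 + 0.85·0.1836) ≈ 0.8071

0.807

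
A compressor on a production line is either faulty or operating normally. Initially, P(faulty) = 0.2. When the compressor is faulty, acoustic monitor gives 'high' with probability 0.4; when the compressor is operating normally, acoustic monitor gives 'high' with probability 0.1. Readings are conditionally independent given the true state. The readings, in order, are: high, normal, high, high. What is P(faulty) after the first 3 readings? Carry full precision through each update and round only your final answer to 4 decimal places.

0.7273

After 'high': P(faulty) = 0.4·0.2000 / (0.4·0.2000 + 0.1·0.8000) ≈ 0.5000
After 'normal': P(faulty) = 0.6·0.5000 / (0.6·0.5000 + 0.9·0.5000) ≈ 0.4000
After 'high': P(faulty) = 0.4·0.4000 / (0.4·0.4000 + 0.1·0.6000) ≈ 0.7273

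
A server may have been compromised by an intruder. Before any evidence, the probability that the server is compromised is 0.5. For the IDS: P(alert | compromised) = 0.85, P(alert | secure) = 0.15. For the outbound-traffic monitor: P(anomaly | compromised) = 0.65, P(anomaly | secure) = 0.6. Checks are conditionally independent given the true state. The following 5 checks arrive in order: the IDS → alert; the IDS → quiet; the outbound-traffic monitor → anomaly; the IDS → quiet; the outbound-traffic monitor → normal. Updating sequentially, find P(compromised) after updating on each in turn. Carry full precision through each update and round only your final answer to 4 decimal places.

0.1433

Apply Bayes' rule sequentially, carrying P(compromised) forward.
After the IDS='alert': P(compromised) = 0.85·0.5000 / (0.85·0.5000 + 0.15·0.5000) ≈ 0.8500
After the IDS='quiet': P(compromised) = 0.15·0.8500 / (0.15·0.8500 + 0.85·0.1500) ≈ 0.5000
After the outbound-traffic monitor='anomaly': P(compromised) = 0.65·0.5000 / (0.65·0.5000 + 0.6·0.5000) ≈ 0.5200
After the IDS='quiet': P(compromised) = 0.15·0.5200 / (0.15·0.5200 + 0.85·0.4800) ≈ 0.1605
After the outbound-traffic monitor='normal': P(compromised) = 0.35·0.1605 / (0.35·0.1605 + 0.4·0.8395) ≈ 0.1433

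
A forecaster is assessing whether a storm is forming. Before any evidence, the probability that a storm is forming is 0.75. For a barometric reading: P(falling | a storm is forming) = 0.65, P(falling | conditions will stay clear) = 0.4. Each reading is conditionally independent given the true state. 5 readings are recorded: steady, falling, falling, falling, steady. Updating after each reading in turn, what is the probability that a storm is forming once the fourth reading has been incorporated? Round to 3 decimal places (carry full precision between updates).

Each posterior becomes the prior for the next update.
After 'steady': P(storm) = 0.35·0.7500 / (0.35·0.7500 + 0.6·0.2500) ≈ 0.6364
After 'falling': P(storm) = 0.65·0.6364 / (0.65·0.6364 + 0.4·0.3636) ≈ 0.7398
After 'falling': P(storm) = 0.65·0.7398 / (0.65·0.7398 + 0.4·0.2602) ≈ 0.8221
After 'falling': P(storm) = 0.65·0.8221 / (0.65·0.8221 + 0.4·0.1779) ≈ 0.8825

0.882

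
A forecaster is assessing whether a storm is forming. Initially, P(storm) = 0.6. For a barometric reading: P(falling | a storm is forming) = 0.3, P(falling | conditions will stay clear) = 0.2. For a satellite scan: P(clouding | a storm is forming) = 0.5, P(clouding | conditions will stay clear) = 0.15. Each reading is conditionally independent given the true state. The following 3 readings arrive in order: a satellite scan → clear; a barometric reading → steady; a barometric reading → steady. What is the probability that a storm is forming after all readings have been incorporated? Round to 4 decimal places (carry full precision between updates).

0.4032

After a satellite scan='clear': P(storm) = 0.5·0.6000 / (0.5·0.6000 + 0.85·0.4000) ≈ 0.4688
After a barometric reading='steady': P(storm) = 0.7·0.4688 / (0.7·0.4688 + 0.8·0.5312) ≈ 0.4357
After a barometric reading='steady': P(storm) = 0.7·0.4357 / (0.7·0.4357 + 0.8·0.5643) ≈ 0.4032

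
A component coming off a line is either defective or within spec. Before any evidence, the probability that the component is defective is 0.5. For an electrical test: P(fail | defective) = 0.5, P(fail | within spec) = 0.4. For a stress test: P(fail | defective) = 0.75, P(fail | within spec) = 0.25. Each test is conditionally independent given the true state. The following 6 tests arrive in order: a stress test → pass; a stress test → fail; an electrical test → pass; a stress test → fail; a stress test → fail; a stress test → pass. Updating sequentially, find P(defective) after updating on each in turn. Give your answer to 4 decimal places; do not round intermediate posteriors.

0.7143

After a stress test='pass': P(defective) = 0.25·0.5000 / (0.25·0.5000 + 0.75·0.5000) ≈ 0.2500
After a stress test='fail': P(defective) = 0.75·0.2500 / (0.75·0.2500 + 0.25·0.7500) ≈ 0.5000
After an electrical test='pass': P(defective) = 0.5·0.5000 / (0.5·0.5000 + 0.6·0.5000) ≈ 0.4545
After a stress test='fail': P(defective) = 0.75·0.4545 / (0.75·0.4545 + 0.25·0.5455) ≈ 0.7143
After a stress test='fail': P(defective) = 0.75·0.7143 / (0.75·0.7143 + 0.25·0.2857) ≈ 0.8824
After a stress test='pass': P(defective) = 0.25·0.8824 / (0.25·0.8824 + 0.75·0.1176) ≈ 0.7143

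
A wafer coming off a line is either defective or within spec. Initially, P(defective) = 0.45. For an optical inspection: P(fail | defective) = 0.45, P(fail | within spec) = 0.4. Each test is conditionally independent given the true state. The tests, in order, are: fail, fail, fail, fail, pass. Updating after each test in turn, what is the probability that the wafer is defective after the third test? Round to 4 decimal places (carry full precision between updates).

0.5381

Each posterior becomes the prior for the next update.
After 'fail': P(defective) = 0.45·0.4500 / (0.45·0.4500 + 0.4·0.5500) ≈ 0.4793
After 'fail': P(defective) = 0.45·0.4793 / (0.45·0.4793 + 0.4·0.5207) ≈ 0.5087
After 'fail': P(defective) = 0.45·0.5087 / (0.45·0.5087 + 0.4·0.4913) ≈ 0.5381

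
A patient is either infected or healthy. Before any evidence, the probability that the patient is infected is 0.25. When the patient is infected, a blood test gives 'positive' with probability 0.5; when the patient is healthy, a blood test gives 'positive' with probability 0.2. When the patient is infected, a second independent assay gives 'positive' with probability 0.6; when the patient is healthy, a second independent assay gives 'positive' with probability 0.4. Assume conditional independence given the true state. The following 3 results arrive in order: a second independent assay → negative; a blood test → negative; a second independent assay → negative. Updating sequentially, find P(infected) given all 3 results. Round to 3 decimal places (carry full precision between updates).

0.085

After a second independent assay='negative': P(infected) = 0.4·0.2500 / (0.4·0.2500 + 0.6·0.7500) ≈ 0.1818
After a blood test='negative': P(infected) = 0.5·0.1818 / (0.5·0.1818 + 0.8·0.8182) ≈ 0.1220
After a second independent assay='negative': P(infected) = 0.4·0.1220 / (0.4·0.1220 + 0.6·0.8780) ≈ 0.0847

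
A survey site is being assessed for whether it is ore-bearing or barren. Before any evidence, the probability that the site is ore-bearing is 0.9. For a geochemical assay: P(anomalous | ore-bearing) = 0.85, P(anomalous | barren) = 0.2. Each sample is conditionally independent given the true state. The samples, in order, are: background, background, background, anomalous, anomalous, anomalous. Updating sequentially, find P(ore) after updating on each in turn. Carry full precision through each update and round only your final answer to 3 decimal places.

After 'background': P(ore) = 0.15·0.9000 / (0.15·0.9000 + 0.8·0.1000) ≈ 0.6279
After 'background': P(ore) = 0.15·0.6279 / (0.15·0.6279 + 0.8·0.3721) ≈ 0.2404
After 'background': P(ore) = 0.15·0.2404 / (0.15·0.2404 + 0.8·0.7596) ≈ 0.0560
After 'anomalous': P(ore) = 0.85·0.0560 / (0.85·0.0560 + 0.2·0.9440) ≈ 0.2014
After 'anomalous': P(ore) = 0.85·0.2014 / (0.85·0.2014 + 0.2·0.7986) ≈ 0.5173
After 'anomalous': P(ore) = 0.85·0.5173 / (0.85·0.5173 + 0.2·0.4827) ≈ 0.8200

0.820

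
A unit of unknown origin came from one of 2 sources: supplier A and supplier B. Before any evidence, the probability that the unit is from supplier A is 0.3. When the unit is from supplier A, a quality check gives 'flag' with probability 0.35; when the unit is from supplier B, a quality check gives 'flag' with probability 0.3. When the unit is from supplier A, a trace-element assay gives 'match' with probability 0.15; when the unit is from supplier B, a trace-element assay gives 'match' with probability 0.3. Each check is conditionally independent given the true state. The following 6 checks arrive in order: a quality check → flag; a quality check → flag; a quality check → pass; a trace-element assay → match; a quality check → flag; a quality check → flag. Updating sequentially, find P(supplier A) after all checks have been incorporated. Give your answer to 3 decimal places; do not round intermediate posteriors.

0.269

After a quality check='flag': P(supplier A) = 0.35·0.3000 / (0.35·0.3000 + 0.3·0.7000) ≈ 0.3333
After a quality check='flag': P(supplier A) = 0.35·0.3333 / (0.35·0.3333 + 0.3·0.6667) ≈ 0.3684
After a quality check='pass': P(supplier A) = 0.65·0.3684 / (0.65·0.3684 + 0.7·0.6316) ≈ 0.3514
After a trace-element assay='match': P(supplier A) = 0.15·0.3514 / (0.15·0.3514 + 0.3·0.6486) ≈ 0.2131
After a quality check='flag': P(supplier A) = 0.35·0.2131 / (0.35·0.2131 + 0.3·0.7869) ≈ 0.2401
After a quality check='flag': P(supplier A) = 0.35·0.2401 / (0.35·0.2401 + 0.3·0.7599) ≈ 0.2693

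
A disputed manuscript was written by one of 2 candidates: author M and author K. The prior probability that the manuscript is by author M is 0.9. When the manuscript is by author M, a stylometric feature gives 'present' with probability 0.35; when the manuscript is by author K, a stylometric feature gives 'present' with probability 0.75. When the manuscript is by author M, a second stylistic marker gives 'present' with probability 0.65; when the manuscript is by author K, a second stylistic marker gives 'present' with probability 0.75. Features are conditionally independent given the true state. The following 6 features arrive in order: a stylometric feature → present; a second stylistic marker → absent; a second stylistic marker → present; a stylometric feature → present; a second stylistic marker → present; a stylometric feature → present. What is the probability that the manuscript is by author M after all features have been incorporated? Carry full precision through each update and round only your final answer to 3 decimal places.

Each posterior becomes the prior for the next update.
After a stylometric feature='present': P(author M) = 0.35·0.9000 / (0.35·0.9000 + 0.75·0.1000) ≈ 0.8077
After a second stylistic marker='absent': P(author M) = 0.35·0.8077 / (0.35·0.8077 + 0.25·0.1923) ≈ 0.8547
After a second stylistic marker='present': P(author M) = 0.65·0.8547 / (0.65·0.8547 + 0.75·0.1453) ≈ 0.8360
After a stylometric feature='present': P(author M) = 0.35·0.8360 / (0.35·0.8360 + 0.75·0.1640) ≈ 0.7040
After a second stylistic marker='present': P(author M) = 0.65·0.7040 / (0.65·0.7040 + 0.75·0.2960) ≈ 0.6733
After a stylometric feature='present': P(author M) = 0.35·0.6733 / (0.35·0.6733 + 0.75·0.3267) ≈ 0.4903

0.490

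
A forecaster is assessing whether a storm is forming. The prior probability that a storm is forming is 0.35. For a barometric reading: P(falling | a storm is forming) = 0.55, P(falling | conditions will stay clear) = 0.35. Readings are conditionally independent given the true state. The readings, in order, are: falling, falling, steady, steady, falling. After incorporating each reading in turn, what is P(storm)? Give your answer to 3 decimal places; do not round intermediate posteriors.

0.500

After 'falling': P(storm) = 0.55·0.3500 / (0.55·0.3500 + 0.35·0.6500) ≈ 0.4583
After 'falling': P(storm) = 0.55·0.4583 / (0.55·0.4583 + 0.35·0.5417) ≈ 0.5708
After 'steady': P(storm) = 0.45·0.5708 / (0.45·0.5708 + 0.65·0.4292) ≈ 0.4793
After 'steady': P(storm) = 0.45·0.4793 / (0.45·0.4793 + 0.65·0.5207) ≈ 0.3892
After 'falling': P(storm) = 0.55·0.3892 / (0.55·0.3892 + 0.35·0.6108) ≈ 0.5004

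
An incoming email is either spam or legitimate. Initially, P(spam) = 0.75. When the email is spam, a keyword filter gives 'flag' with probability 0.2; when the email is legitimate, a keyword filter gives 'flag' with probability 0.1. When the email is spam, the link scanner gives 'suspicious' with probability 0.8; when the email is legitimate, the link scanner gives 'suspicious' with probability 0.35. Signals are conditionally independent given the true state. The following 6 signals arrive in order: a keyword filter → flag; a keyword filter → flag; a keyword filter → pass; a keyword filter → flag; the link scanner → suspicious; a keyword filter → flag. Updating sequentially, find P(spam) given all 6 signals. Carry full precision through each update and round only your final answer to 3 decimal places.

0.990

After a keyword filter='flag': P(spam) = 0.2·0.7500 / (0.2·0.7500 + 0.1·0.2500) ≈ 0.8571
After a keyword filter='flag': P(spam) = 0.2·0.8571 / (0.2·0.8571 + 0.1·0.1429) ≈ 0.9231
After a keyword filter='pass': P(spam) = 0.8·0.9231 / (0.8·0.9231 + 0.9·0.0769) ≈ 0.9143
After a keyword filter='flag': P(spam) = 0.2·0.9143 / (0.2·0.9143 + 0.1·0.0857) ≈ 0.9552
After the link scanner='suspicious': P(spam) = 0.8·0.9552 / (0.8·0.9552 + 0.35·0.0448) ≈ 0.9799
After a keyword filter='flag': P(spam) = 0.2·0.9799 / (0.2·0.9799 + 0.1·0.0201) ≈ 0.9899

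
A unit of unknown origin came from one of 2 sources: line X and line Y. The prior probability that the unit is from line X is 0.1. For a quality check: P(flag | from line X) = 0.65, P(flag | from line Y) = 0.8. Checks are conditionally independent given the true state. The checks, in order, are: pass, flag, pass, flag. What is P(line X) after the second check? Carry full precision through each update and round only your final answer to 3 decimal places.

After 'pass': P(line X) = 0.35·0.1000 / (0.35·0.1000 + 0.2·0.9000) ≈ 0.1628
After 'flag': P(line X) = 0.65·0.1628 / (0.65·0.1628 + 0.8·0.8372) ≈ 0.1364

0.136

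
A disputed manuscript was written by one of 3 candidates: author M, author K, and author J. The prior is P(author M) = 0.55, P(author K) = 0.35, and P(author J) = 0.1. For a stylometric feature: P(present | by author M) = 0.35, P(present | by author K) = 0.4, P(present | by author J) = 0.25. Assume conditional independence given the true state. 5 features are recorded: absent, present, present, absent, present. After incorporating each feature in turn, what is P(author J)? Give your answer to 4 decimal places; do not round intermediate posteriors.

0.0465

Each posterior becomes the prior for the next update.
After 'absent': normaliser = 0.65·0.5500 + 0.6·0.3500 + 0.75·0.1000; P(author M) ≈ 0.5564, P(author K) ≈ 0.3268, P(author J) ≈ 0.1167
After 'present': normaliser = 0.35·0.5564 + 0.4·0.3268 + 0.25·0.1167; P(author M) ≈ 0.5491, P(author K) ≈ 0.3686, P(author J) ≈ 0.0823
After 'present': normaliser = 0.35·0.5491 + 0.4·0.3686 + 0.25·0.0823; P(author M) ≈ 0.5335, P(author K) ≈ 0.4094, P(author J) ≈ 0.0571
After 'absent': normaliser = 0.65·0.5335 + 0.6·0.4094 + 0.75·0.0571; P(author M) ≈ 0.5459, P(author K) ≈ 0.3866, P(author J) ≈ 0.0674
After 'present': normaliser = 0.35·0.5459 + 0.4·0.3866 + 0.25·0.0674; P(author M) ≈ 0.5270, P(author K) ≈ 0.4265, P(author J) ≈ 0.0465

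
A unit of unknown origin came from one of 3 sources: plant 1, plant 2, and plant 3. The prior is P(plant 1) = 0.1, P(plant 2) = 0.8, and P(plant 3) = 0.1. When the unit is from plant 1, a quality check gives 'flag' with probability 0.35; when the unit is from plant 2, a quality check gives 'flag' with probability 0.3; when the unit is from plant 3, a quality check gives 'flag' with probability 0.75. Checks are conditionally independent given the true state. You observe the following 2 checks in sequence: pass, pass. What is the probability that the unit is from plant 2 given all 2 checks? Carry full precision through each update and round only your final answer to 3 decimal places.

After 'pass': normaliser = 0.65·0.1000 + 0.7·0.8000 + 0.25·0.1000; P(plant 1) ≈ 0.1000, P(plant 2) ≈ 0.8615, P(plant 3) ≈ 0.0385
After 'pass': normaliser = 0.65·0.1000 + 0.7·0.8615 + 0.25·0.0385; P(plant 1) ≈ 0.0959, P(plant 2) ≈ 0.8899, P(plant 3) ≈ 0.0142

0.890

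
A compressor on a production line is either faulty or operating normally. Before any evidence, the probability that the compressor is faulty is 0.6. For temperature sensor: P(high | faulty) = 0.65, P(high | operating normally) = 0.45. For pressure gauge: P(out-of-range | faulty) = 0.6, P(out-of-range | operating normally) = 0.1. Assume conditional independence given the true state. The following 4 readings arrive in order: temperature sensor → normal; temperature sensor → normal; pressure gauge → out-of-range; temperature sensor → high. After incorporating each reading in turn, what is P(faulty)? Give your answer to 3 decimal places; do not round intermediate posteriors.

0.840

Each posterior becomes the prior for the next update.
After temperature sensor='normal': P(faulty) = 0.35·0.6000 / (0.35·0.6000 + 0.55·0.4000) ≈ 0.4884
After temperature sensor='normal': P(faulty) = 0.35·0.4884 / (0.35·0.4884 + 0.55·0.5116) ≈ 0.3779
After pressure gauge='out-of-range': P(faulty) = 0.6·0.3779 / (0.6·0.3779 + 0.1·0.6221) ≈ 0.7847
After temperature sensor='high': P(faulty) = 0.65·0.7847 / (0.65·0.7847 + 0.45·0.2153) ≈ 0.8404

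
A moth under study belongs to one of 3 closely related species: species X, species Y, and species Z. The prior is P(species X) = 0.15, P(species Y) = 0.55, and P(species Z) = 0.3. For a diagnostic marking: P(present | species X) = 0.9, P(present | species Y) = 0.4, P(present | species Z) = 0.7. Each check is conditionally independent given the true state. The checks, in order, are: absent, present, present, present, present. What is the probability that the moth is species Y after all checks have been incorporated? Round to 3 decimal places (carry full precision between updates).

0.212

Apply Bayes' rule sequentially, carrying P(species Y) forward.
After 'absent': normaliser = 0.1·0.1500 + 0.6·0.5500 + 0.3·0.3000; P(species X) ≈ 0.0345, P(species Y) ≈ 0.7586, P(species Z) ≈ 0.2069
After 'present': normaliser = 0.9·0.0345 + 0.4·0.7586 + 0.7·0.2069; P(species X) ≈ 0.0647, P(species Y) ≈ 0.6331, P(species Z) ≈ 0.3022
After 'present': normaliser = 0.9·0.0647 + 0.4·0.6331 + 0.7·0.3022; P(species X) ≈ 0.1114, P(species Y) ≈ 0.4842, P(species Z) ≈ 0.4044
After 'present': normaliser = 0.9·0.1114 + 0.4·0.4842 + 0.7·0.4044; P(species X) ≈ 0.1738, P(species Y) ≈ 0.3356, P(species Z) ≈ 0.4906
After 'present': normaliser = 0.9·0.1738 + 0.4·0.3356 + 0.7·0.4906; P(species X) ≈ 0.2467, P(species Y) ≈ 0.2117, P(species Z) ≈ 0.5416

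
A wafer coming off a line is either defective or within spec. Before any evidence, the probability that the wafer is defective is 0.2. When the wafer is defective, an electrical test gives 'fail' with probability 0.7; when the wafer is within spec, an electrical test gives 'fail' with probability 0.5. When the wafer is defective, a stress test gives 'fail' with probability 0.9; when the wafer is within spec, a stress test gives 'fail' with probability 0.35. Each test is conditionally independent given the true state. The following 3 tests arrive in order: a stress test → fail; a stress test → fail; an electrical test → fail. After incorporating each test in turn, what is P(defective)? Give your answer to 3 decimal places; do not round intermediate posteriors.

0.698

Each posterior becomes the prior for the next update.
After a stress test='fail': P(defective) = 0.9·0.2000 / (0.9·0.2000 + 0.35·0.8000) ≈ 0.3913
After a stress test='fail': P(defective) = 0.9·0.3913 / (0.9·0.3913 + 0.35·0.6087) ≈ 0.6231
After an electrical test='fail': P(defective) = 0.7·0.6231 / (0.7·0.6231 + 0.5·0.3769) ≈ 0.6983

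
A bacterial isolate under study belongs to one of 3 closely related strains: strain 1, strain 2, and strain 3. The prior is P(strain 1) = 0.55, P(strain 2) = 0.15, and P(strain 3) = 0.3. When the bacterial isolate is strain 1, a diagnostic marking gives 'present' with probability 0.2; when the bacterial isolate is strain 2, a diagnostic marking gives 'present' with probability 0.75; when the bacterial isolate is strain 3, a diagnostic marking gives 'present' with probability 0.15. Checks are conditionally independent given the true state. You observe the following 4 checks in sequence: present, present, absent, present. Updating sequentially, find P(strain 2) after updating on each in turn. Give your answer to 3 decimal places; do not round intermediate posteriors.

After 'present': normaliser = 0.2·0.5500 + 0.75·0.1500 + 0.15·0.3000; P(strain 1) ≈ 0.4112, P(strain 2) ≈ 0.4206, P(strain 3) ≈ 0.1682
After 'present': normaliser = 0.2·0.4112 + 0.75·0.4206 + 0.15·0.1682; P(strain 1) ≈ 0.1945, P(strain 2) ≈ 0.7459, P(strain 3) ≈ 0.0597
After 'absent': normaliser = 0.8·0.1945 + 0.25·0.7459 + 0.85·0.0597; P(strain 1) ≈ 0.3961, P(strain 2) ≈ 0.4748, P(strain 3) ≈ 0.1291
After 'present': normaliser = 0.2·0.3961 + 0.75·0.4748 + 0.15·0.1291; P(strain 1) ≈ 0.1742, P(strain 2) ≈ 0.7831, P(strain 3) ≈ 0.0426

0.783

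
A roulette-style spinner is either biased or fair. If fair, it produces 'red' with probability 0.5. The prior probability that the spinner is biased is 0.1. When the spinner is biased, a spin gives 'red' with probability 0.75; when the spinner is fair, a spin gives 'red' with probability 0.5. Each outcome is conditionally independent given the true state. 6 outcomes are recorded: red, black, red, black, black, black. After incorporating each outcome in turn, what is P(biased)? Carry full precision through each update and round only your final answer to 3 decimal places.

After 'red': P(biased) = 0.75·0.1000 / (0.75·0.1000 + 0.5·0.9000) ≈ 0.1429
After 'black': P(biased) = 0.25·0.1429 / (0.25·0.1429 + 0.5·0.8571) ≈ 0.0769
After 'red': P(biased) = 0.75·0.0769 / (0.75·0.0769 + 0.5·0.9231) ≈ 0.1111
After 'black': P(biased) = 0.25·0.1111 / (0.25·0.1111 + 0.5·0.8889) ≈ 0.0588
After 'black': P(biased) = 0.25·0.0588 / (0.25·0.0588 + 0.5·0.9412) ≈ 0.0303
After 'black': P(biased) = 0.25·0.0303 / (0.25·0.0303 + 0.5·0.9697) ≈ 0.0154

0.015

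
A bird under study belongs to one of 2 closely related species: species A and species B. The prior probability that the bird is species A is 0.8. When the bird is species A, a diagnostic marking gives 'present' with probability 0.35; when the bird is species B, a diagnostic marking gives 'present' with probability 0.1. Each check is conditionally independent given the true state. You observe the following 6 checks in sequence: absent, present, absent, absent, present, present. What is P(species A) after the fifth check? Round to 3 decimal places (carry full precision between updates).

Each posterior becomes the prior for the next update.
After 'absent': P(species A) = 0.65·0.8000 / (0.65·0.8000 + 0.9·0.2000) ≈ 0.7429
After 'present': P(species A) = 0.35·0.7429 / (0.35·0.7429 + 0.1·0.2571) ≈ 0.9100
After 'absent': P(species A) = 0.65·0.9100 / (0.65·0.9100 + 0.9·0.0900) ≈ 0.8796
After 'absent': P(species A) = 0.65·0.8796 / (0.65·0.8796 + 0.9·0.1204) ≈ 0.8406
After 'present': P(species A) = 0.35·0.8406 / (0.35·0.8406 + 0.1·0.1594) ≈ 0.9486

0.949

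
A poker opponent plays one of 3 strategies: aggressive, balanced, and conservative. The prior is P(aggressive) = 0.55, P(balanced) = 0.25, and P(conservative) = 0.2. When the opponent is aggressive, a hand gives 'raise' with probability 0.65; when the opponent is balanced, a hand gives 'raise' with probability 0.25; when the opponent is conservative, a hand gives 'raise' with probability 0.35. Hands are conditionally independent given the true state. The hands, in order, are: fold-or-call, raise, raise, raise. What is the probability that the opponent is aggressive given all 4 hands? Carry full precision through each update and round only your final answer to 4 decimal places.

0.8614

After 'fold-or-call': normaliser = 0.35·0.5500 + 0.75·0.2500 + 0.65·0.2000; P(aggressive) ≈ 0.3775, P(balanced) ≈ 0.3676, P(conservative) ≈ 0.2549
After 'raise': normaliser = 0.65·0.3775 + 0.25·0.3676 + 0.35·0.2549; P(aggressive) ≈ 0.5753, P(balanced) ≈ 0.2155, P(conservative) ≈ 0.2092
After 'raise': normaliser = 0.65·0.5753 + 0.25·0.2155 + 0.35·0.2092; P(aggressive) ≈ 0.7463, P(balanced) ≈ 0.1075, P(conservative) ≈ 0.1461
After 'raise': normaliser = 0.65·0.7463 + 0.25·0.1075 + 0.35·0.1461; P(aggressive) ≈ 0.8614, P(balanced) ≈ 0.0477, P(conservative) ≈ 0.0908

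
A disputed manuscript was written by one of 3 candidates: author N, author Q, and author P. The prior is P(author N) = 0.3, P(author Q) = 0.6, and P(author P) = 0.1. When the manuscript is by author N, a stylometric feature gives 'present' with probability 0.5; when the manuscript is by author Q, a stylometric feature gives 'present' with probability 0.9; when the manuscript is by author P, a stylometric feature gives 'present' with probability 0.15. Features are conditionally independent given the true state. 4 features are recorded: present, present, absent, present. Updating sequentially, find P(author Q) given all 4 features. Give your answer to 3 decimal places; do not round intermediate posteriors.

After 'present': normaliser = 0.5·0.3000 + 0.9·0.6000 + 0.15·0.1000; P(author N) ≈ 0.2128, P(author Q) ≈ 0.7660, P(author P) ≈ 0.0213
After 'present': normaliser = 0.5·0.2128 + 0.9·0.7660 + 0.15·0.0213; P(author N) ≈ 0.1332, P(author Q) ≈ 0.8628, P(author P) ≈ 0.0040
After 'absent': normaliser = 0.5·0.1332 + 0.1·0.8628 + 0.85·0.0040; P(author N) ≈ 0.4261, P(author Q) ≈ 0.5522, P(author P) ≈ 0.0217
After 'present': normaliser = 0.5·0.4261 + 0.9·0.5522 + 0.15·0.0217; P(author N) ≈ 0.2987, P(author Q) ≈ 0.6968, P(author P) ≈ 0.0046

0.697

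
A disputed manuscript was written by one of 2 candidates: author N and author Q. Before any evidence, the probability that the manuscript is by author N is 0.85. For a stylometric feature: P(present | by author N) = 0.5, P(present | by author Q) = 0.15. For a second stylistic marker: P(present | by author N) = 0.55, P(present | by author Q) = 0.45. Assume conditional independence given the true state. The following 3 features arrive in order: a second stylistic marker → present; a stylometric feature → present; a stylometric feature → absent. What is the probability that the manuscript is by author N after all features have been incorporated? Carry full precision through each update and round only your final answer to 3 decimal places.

0.931

After a second stylistic marker='present': P(author N) = 0.55·0.8500 / (0.55·0.8500 + 0.45·0.1500) ≈ 0.8738
After a stylometric feature='present': P(author N) = 0.5·0.8738 / (0.5·0.8738 + 0.15·0.1262) ≈ 0.9585
After a stylometric feature='absent': P(author N) = 0.5·0.9585 / (0.5·0.9585 + 0.85·0.0415) ≈ 0.9314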